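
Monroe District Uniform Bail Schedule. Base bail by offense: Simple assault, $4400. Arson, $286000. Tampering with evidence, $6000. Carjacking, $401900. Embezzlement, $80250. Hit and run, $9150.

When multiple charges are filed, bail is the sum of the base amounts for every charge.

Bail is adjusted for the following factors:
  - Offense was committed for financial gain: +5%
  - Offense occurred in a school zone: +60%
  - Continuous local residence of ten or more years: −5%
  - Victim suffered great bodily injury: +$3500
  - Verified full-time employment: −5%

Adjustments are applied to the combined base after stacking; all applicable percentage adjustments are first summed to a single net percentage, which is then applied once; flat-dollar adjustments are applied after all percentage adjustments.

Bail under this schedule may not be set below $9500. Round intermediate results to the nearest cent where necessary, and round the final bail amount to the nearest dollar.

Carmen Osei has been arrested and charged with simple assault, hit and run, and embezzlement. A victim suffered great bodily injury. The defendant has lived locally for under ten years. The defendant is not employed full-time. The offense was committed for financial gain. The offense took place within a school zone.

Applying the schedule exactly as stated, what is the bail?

Base amounts from the schedule: simple assault $4400; hit and run $9150; embezzlement $80250.
Stacking rule: sum of all bases. $4400 + $9150 + $80250 = $93800.
Net percentage adjustment: +5% +60% = +65%. $93800 × 1.65 = $154770.
Victim suffered great bodily injury (+$3500 flat): $154770 + $3500 = $158270.
$158270 is at or above the $9500 minimum.

$158270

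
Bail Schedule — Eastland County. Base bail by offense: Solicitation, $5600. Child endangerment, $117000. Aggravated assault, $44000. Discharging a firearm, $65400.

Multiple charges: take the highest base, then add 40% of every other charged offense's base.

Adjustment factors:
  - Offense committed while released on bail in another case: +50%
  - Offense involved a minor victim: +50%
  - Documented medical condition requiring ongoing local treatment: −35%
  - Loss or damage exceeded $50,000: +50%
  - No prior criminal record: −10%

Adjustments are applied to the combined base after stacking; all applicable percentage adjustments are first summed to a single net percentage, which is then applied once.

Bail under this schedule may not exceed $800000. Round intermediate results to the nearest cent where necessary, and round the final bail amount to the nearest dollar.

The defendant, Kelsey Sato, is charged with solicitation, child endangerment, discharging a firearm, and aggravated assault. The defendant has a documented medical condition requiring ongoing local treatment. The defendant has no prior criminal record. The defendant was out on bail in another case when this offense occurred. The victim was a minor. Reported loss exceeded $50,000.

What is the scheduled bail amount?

Base amounts from the schedule: solicitation $5600; child endangerment $117000; discharging a firearm $65400; aggravated assault $44000.
Stacking rule: highest base plus 40% of each additional charge. Highest is child endangerment at $117000. Additional: $5600 × 40% = $2240; $65400 × 40% = $26160; $44000 × 40% = $17600. Combined base = $117000 + $46000 = $163000.
Net percentage adjustment: +50% +50% −35% +50% −10% = +105%. $163000 × 2.05 = $334150.
$334150 is within the $800000 maximum.

$334150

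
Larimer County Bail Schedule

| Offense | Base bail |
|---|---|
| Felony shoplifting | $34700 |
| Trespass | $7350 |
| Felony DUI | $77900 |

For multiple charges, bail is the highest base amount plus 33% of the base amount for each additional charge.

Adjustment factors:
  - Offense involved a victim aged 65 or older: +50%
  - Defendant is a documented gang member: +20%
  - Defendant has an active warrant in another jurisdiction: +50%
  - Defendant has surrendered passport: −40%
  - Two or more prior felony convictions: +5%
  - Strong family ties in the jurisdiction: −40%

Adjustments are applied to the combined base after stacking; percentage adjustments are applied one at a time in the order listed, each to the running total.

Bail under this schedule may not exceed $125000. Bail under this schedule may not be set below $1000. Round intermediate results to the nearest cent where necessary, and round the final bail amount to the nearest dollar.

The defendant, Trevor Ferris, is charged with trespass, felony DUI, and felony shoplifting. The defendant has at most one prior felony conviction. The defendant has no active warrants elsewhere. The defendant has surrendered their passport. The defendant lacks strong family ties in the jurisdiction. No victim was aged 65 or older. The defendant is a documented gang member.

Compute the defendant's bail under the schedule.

$66079

Base amounts from the schedule: trespass $7350; felony DUI $77900; felony shoplifting $34700.
Stacking rule: highest base plus 33% of each additional charge. Highest is felony DUI at $77900. Additional: $7350 × 33% = $2425.50; $34700 × 33% = $11451. Combined base = $77900 + $13876.50 = $91776.50.
Defendant is a documented gang member (+20%): $91776.50 × 1.2 = $110131.80.
Defendant has surrendered passport (−40%): $110131.80 × 0.6 = $66079.08.
$66079.08 is within the $125000 maximum.
$66079.08 is at or above the $1000 minimum.
Rounded to the nearest dollar: $66079.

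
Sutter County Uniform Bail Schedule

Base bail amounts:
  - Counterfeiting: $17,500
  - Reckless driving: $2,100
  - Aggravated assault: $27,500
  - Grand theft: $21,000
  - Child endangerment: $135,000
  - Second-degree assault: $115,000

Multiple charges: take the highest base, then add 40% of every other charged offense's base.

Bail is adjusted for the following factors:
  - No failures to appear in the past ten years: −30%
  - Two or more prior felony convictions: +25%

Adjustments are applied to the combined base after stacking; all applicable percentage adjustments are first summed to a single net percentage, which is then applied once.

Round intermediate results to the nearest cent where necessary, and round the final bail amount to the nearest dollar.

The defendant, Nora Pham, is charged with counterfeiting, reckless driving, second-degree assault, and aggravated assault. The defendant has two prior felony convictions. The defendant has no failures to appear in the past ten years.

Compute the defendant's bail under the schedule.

$127,148

Base amounts from the schedule: counterfeiting $17,500; reckless driving $2,100; second-degree assault $115,000; aggravated assault $27,500.
Stacking rule: highest base plus 40% of each additional charge. Highest is second-degree assault at $115,000. Additional: $17,500 × 40% = $7,000; $2,100 × 40% = $840; $27,500 × 40% = $11,000. Combined base = $115,000 + $18,840 = $133,840.
Net percentage adjustment: −30% +25% = −5%. $133,840 × 0.95 = $127,148.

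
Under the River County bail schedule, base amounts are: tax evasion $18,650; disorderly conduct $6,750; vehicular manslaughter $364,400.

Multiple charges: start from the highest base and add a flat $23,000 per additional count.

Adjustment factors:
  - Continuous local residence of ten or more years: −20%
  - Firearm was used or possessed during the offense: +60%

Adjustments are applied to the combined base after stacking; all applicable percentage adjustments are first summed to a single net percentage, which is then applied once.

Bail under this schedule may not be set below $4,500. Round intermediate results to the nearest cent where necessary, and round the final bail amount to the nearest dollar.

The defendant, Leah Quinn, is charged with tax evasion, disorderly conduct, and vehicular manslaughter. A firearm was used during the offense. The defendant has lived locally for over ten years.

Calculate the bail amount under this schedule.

Base amounts from the schedule: tax evasion $18,650; disorderly conduct $6,750; vehicular manslaughter $364,400.
Stacking rule: highest base plus $23,000 per additional charge. Highest is vehicular manslaughter at $364,400; 2 additional charges → +$46,000. Combined base = $410,400.
Net percentage adjustment: −20% +60% = +40%. $410,400 × 1.4 = $574,560.
$574,560 is at or above the $4,500 minimum.

$574,560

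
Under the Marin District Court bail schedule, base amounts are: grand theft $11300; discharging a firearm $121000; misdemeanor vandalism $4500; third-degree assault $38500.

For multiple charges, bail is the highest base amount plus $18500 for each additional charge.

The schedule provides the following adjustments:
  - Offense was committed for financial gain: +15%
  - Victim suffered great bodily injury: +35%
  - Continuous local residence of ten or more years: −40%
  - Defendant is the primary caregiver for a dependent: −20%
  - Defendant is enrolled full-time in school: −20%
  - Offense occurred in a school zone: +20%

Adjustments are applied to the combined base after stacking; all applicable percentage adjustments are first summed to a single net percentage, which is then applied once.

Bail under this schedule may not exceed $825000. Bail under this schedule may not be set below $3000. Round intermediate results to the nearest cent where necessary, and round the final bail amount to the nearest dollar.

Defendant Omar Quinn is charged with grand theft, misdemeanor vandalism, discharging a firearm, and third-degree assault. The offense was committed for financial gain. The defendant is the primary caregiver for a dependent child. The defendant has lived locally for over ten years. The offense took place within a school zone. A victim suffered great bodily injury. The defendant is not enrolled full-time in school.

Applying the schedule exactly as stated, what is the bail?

Base amounts from the schedule: grand theft $11300; misdemeanor vandalism $4500; discharging a firearm $121000; third-degree assault $38500.
Stacking rule: highest base plus $18500 per additional charge. Highest is discharging a firearm at $121000; 3 additional charges → +$55500. Combined base = $176500.
Net percentage adjustment: +15% +35% −40% −20% +20% = +10%. $176500 × 1.1 = $194150.
$194150 is within the $825000 maximum.
$194150 is at or above the $3000 minimum.

$194150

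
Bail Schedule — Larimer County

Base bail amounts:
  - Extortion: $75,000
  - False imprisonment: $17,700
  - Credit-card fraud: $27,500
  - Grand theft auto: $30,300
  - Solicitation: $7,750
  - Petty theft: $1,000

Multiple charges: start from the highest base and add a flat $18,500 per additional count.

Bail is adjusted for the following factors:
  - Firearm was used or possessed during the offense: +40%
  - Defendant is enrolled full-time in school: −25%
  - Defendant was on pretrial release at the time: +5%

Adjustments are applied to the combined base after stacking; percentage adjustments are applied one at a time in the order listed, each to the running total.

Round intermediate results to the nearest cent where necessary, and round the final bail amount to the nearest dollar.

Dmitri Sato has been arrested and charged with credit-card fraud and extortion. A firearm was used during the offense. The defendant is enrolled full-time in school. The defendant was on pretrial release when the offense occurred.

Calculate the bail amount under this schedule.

$103,084

Base amounts from the schedule: credit-card fraud $27,500; extortion $75,000.
Stacking rule: highest base plus $18,500 per additional charge. Highest is extortion at $75,000; 1 additional charge → +$18,500. Combined base = $93,500.
Firearm was used or possessed during the offense (+40%): $93,500 × 1.4 = $130,900.
Defendant is enrolled full-time in school (−25%): $130,900 × 0.75 = $98,175.
Defendant was on pretrial release at the time (+5%): $98,175 × 1.05 = $103,083.75.
Rounded to the nearest dollar: $103,084.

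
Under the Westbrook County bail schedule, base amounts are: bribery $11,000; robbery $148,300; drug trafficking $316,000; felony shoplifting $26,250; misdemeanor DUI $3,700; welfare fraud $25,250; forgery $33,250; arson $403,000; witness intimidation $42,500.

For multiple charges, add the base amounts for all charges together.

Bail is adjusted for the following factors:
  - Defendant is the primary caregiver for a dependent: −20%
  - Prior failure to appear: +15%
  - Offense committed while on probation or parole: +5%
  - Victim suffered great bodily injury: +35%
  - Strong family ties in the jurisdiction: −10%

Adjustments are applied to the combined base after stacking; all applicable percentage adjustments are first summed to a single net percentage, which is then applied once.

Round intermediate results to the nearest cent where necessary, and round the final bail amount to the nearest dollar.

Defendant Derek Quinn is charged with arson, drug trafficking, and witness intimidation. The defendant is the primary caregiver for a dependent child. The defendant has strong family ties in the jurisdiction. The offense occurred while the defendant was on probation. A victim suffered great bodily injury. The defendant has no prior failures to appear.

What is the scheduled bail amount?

Base amounts from the schedule: arson $403,000; drug trafficking $316,000; witness intimidation $42,500.
Stacking rule: sum of all bases. $403,000 + $316,000 + $42,500 = $761,500.
Net percentage adjustment: −20% +5% +35% −10% = +10%. $761,500 × 1.1 = $837,650.

$837,650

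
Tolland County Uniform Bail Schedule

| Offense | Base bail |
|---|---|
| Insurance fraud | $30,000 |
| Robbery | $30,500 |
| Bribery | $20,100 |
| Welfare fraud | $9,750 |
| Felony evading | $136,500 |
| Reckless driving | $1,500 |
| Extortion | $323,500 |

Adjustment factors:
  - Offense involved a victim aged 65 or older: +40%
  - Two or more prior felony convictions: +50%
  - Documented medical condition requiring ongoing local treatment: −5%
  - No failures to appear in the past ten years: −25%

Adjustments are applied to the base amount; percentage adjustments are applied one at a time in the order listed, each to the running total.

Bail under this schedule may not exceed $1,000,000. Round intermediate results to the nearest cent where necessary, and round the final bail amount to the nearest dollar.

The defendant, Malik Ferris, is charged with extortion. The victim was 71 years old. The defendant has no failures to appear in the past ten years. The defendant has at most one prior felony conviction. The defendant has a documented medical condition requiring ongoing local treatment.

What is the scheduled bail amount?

Base amounts from the schedule: extortion $323,500.
Single charge. Combined base = $323,500.
Offense involved a victim aged 65 or older (+40%): $323,500 × 1.4 = $452,900.
Documented medical condition requiring ongoing local treatment (−5%): $452,900 × 0.95 = $430,255.
No failures to appear in the past ten years (−25%): $430,255 × 0.75 = $322,691.25.
$322,691.25 is within the $1,000,000 maximum.
Rounded to the nearest dollar: $322,691.

$322,691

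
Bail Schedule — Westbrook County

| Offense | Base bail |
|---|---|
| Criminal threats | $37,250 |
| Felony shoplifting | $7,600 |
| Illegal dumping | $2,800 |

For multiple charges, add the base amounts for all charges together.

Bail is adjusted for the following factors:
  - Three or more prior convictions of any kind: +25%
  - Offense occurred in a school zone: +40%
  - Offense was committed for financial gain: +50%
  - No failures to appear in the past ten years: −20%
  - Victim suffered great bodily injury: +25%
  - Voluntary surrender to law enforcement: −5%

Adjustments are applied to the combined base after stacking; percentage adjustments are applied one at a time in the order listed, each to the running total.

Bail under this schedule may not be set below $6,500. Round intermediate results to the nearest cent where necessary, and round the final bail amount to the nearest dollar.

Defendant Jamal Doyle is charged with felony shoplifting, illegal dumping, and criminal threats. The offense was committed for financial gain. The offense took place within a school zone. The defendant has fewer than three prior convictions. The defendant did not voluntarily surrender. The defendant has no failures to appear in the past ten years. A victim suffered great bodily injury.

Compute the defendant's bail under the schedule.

$100,065

Base amounts from the schedule: felony shoplifting $7,600; illegal dumping $2,800; criminal threats $37,250.
Stacking rule: sum of all bases. $7,600 + $2,800 + $37,250 = $47,650.
Offense occurred in a school zone (+40%): $47,650 × 1.4 = $66,710.
Offense was committed for financial gain (+50%): $66,710 × 1.5 = $100,065.
No failures to appear in the past ten years (−20%): $100,065 × 0.8 = $80,052.
Victim suffered great bodily injury (+25%): $80,052 × 1.25 = $100,065.
$100,065 is at or above the $6,500 minimum.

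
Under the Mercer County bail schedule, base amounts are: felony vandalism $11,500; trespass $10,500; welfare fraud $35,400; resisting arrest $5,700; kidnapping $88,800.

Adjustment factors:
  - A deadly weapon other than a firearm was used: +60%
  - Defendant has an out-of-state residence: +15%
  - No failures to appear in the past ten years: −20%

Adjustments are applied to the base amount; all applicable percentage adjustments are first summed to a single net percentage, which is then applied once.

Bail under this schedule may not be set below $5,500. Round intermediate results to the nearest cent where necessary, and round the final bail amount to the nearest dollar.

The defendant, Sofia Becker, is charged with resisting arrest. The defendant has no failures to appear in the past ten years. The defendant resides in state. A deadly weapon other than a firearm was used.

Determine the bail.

$7,980

Base amounts from the schedule: resisting arrest $5,700.
Single charge. Combined base = $5,700.
Net percentage adjustment: +60% −20% = +40%. $5,700 × 1.4 = $7,980.
$7,980 is at or above the $5,500 minimum.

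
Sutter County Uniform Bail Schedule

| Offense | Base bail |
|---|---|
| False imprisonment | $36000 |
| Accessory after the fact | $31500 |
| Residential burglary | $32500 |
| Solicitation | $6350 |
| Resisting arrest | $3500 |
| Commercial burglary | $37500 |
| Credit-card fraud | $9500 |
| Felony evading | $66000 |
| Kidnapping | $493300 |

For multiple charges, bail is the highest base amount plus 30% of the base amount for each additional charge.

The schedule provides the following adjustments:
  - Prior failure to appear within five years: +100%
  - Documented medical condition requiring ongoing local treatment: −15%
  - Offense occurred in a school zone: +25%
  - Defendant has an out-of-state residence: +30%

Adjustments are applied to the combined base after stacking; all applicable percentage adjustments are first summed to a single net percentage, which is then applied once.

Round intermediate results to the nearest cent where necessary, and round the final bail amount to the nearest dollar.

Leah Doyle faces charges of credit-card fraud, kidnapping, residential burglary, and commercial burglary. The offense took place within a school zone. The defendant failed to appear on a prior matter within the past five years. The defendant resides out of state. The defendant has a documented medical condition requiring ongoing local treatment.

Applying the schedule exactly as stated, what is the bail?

Base amounts from the schedule: credit-card fraud $9500; kidnapping $493300; residential burglary $32500; commercial burglary $37500.
Stacking rule: highest base plus 30% of each additional charge. Highest is kidnapping at $493300. Additional: $9500 × 30% = $2850; $32500 × 30% = $9750; $37500 × 30% = $11250. Combined base = $493300 + $23850 = $517150.
Net percentage adjustment: +100% −15% +25% +30% = +140%. $517150 × 2.4 = $1241160.

$1241160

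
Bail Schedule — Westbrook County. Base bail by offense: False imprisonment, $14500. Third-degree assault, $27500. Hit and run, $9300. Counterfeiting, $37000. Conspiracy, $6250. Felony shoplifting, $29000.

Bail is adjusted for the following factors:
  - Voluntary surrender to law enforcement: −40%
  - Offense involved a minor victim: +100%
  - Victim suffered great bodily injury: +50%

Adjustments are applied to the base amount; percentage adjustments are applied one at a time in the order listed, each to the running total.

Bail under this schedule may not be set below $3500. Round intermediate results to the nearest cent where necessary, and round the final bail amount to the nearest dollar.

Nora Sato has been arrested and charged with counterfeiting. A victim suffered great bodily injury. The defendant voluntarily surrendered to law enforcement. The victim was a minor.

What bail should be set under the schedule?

Base amounts from the schedule: counterfeiting $37000.
Single charge. Combined base = $37000.
Voluntary surrender to law enforcement (−40%): $37000 × 0.6 = $22200.
Offense involved a minor victim (+100%): $22200 × 2 = $44400.
Victim suffered great bodily injury (+50%): $44400 × 1.5 = $66600.
$66600 is at or above the $3500 minimum.

$66600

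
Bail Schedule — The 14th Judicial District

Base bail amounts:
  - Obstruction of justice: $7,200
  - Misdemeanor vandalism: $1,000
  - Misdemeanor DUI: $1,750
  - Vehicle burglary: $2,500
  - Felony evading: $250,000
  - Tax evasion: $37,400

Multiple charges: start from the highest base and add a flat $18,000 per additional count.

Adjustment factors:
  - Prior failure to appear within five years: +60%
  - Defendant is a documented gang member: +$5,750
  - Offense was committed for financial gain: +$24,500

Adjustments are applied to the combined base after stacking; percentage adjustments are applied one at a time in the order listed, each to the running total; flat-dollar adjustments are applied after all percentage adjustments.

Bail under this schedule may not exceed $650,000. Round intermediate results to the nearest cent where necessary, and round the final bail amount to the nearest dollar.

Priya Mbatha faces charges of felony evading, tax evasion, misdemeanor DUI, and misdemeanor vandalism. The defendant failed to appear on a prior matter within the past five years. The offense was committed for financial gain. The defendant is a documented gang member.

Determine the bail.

Base amounts from the schedule: felony evading $250,000; tax evasion $37,400; misdemeanor DUI $1,750; misdemeanor vandalism $1,000.
Stacking rule: highest base plus $18,000 per additional charge. Highest is felony evading at $250,000; 3 additional charges → +$54,000. Combined base = $304,000.
Prior failure to appear within five years (+60%): $304,000 × 1.6 = $486,400.
Defendant is a documented gang member (+$5,750 flat): $486,400 + $5,750 = $492,150.
Offense was committed for financial gain (+$24,500 flat): $492,150 + $24,500 = $516,650.
$516,650 is within the $650,000 maximum.

$516,650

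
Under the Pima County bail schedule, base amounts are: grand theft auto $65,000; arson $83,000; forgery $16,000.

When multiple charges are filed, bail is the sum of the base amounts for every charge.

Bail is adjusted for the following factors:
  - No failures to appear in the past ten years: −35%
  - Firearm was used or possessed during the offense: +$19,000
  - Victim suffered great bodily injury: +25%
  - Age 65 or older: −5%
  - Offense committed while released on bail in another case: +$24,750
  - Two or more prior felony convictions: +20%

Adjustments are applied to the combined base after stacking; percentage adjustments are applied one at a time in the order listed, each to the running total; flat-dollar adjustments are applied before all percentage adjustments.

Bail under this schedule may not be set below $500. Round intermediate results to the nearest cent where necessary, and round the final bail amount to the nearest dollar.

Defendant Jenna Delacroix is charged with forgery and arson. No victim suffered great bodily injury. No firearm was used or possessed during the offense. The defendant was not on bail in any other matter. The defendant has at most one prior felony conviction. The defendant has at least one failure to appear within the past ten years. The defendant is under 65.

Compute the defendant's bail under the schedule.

$99,000

Base amounts from the schedule: forgery $16,000; arson $83,000.
Stacking rule: sum of all bases. $16,000 + $83,000 = $99,000.
No adjustment factors apply to this defendant.
$99,000 is at or above the $500 minimum.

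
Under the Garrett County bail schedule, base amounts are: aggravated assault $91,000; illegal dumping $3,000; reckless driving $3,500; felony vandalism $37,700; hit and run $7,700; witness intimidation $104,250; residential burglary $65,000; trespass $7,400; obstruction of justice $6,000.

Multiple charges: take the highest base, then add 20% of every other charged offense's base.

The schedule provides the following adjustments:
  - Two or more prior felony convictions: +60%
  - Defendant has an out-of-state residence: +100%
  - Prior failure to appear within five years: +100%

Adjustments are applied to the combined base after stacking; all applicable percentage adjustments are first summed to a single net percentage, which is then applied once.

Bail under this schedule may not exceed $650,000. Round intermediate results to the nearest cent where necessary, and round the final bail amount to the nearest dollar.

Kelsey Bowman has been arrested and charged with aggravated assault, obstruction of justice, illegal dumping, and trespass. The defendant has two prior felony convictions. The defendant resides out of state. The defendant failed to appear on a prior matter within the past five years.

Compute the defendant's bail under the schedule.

$339,408

Base amounts from the schedule: aggravated assault $91,000; obstruction of justice $6,000; illegal dumping $3,000; trespass $7,400.
Stacking rule: highest base plus 20% of each additional charge. Highest is aggravated assault at $91,000. Additional: $6,000 × 20% = $1,200; $3,000 × 20% = $600; $7,400 × 20% = $1,480. Combined base = $91,000 + $3,280 = $94,280.
Net percentage adjustment: +60% +100% +100% = +260%. $94,280 × 3.6 = $339,408.
$339,408 is within the $650,000 maximum.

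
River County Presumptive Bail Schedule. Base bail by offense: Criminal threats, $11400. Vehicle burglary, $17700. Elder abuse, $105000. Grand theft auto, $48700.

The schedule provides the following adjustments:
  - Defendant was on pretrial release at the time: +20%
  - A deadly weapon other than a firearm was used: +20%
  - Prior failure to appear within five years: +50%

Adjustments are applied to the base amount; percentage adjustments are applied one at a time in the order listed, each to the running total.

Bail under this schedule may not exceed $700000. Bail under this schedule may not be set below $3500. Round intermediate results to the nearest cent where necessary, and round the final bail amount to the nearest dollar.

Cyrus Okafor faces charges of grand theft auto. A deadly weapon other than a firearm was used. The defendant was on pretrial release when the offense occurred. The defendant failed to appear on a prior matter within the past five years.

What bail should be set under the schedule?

$105192

Base amounts from the schedule: grand theft auto $48700.
Single charge. Combined base = $48700.
Defendant was on pretrial release at the time (+20%): $48700 × 1.2 = $58440.
A deadly weapon other than a firearm was used (+20%): $58440 × 1.2 = $70128.
Prior failure to appear within five years (+50%): $70128 × 1.5 = $105192.
$105192 is within the $700000 maximum.
$105192 is at or above the $3500 minimum.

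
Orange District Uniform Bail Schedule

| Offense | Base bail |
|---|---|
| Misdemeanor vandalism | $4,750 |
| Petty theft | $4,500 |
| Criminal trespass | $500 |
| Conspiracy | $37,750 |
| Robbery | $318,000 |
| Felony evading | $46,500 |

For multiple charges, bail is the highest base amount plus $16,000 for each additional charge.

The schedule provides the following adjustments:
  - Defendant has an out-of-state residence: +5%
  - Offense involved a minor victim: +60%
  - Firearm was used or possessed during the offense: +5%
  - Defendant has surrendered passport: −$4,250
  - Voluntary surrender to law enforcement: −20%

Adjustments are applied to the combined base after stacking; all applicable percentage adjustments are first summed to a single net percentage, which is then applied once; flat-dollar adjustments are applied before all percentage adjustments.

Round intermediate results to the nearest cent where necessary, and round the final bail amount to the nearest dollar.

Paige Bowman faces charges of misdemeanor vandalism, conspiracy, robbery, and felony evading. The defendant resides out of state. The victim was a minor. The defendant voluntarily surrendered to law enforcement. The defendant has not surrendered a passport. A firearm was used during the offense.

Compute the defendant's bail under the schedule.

Base amounts from the schedule: misdemeanor vandalism $4,750; conspiracy $37,750; robbery $318,000; felony evading $46,500.
Stacking rule: highest base plus $16,000 per additional charge. Highest is robbery at $318,000; 3 additional charges → +$48,000. Combined base = $366,000.
Net percentage adjustment: +5% +60% +5% −20% = +50%. $366,000 × 1.5 = $549,000.

$549,000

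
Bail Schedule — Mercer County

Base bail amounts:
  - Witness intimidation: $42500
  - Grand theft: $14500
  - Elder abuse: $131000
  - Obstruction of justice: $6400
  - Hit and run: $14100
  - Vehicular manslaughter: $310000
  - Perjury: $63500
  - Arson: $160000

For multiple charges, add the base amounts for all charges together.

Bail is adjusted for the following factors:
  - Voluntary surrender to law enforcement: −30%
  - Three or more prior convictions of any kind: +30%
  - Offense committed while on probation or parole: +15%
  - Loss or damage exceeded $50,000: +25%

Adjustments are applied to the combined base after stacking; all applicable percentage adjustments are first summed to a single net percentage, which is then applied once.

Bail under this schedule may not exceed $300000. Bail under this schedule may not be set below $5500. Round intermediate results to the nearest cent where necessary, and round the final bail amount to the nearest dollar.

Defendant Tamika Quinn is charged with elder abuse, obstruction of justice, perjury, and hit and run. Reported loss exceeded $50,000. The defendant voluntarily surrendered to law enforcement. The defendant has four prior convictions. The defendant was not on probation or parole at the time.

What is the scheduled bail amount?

$268750

Base amounts from the schedule: elder abuse $131000; obstruction of justice $6400; perjury $63500; hit and run $14100.
Stacking rule: sum of all bases. $131000 + $6400 + $63500 + $14100 = $215000.
Net percentage adjustment: −30% +30% +25% = +25%. $215000 × 1.25 = $268750.
$268750 is within the $300000 maximum.
$268750 is at or above the $5500 minimum.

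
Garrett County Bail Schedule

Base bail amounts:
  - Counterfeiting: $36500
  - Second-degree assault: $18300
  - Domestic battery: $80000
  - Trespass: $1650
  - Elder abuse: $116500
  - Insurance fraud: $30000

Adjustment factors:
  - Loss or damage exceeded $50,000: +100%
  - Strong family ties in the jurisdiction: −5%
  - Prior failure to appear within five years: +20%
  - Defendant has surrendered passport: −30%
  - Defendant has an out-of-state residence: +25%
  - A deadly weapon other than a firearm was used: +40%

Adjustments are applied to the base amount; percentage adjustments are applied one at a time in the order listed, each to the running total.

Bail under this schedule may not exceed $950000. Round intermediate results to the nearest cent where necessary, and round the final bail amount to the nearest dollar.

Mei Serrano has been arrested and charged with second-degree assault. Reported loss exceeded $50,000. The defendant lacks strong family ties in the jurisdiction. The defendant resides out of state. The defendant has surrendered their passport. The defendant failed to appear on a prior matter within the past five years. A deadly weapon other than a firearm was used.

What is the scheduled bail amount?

$53802

Base amounts from the schedule: second-degree assault $18300.
Single charge. Combined base = $18300.
Loss or damage exceeded $50,000 (+100%): $18300 × 2 = $36600.
Prior failure to appear within five years (+20%): $36600 × 1.2 = $43920.
Defendant has surrendered passport (−30%): $43920 × 0.7 = $30744.
Defendant has an out-of-state residence (+25%): $30744 × 1.25 = $38430.
A deadly weapon other than a firearm was used (+40%): $38430 × 1.4 = $53802.
$53802 is within the $950000 maximum.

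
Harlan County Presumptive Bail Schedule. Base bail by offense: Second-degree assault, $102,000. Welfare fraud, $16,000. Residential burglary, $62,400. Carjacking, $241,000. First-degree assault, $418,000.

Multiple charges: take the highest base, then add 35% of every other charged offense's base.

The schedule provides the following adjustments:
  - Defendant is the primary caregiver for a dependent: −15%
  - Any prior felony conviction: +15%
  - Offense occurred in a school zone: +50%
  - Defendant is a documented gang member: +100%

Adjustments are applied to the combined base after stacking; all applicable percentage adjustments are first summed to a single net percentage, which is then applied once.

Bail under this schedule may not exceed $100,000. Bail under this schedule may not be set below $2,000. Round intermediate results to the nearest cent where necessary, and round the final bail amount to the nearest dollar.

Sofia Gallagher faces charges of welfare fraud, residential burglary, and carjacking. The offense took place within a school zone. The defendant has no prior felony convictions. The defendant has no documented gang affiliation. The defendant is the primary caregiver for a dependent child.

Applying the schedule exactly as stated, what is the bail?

$100,000

Base amounts from the schedule: welfare fraud $16,000; residential burglary $62,400; carjacking $241,000.
Stacking rule: highest base plus 35% of each additional charge. Highest is carjacking at $241,000. Additional: $16,000 × 35% = $5,600; $62,400 × 35% = $21,840. Combined base = $241,000 + $27,440 = $268,440.
Net percentage adjustment: −15% +50% = +35%. $268,440 × 1.35 = $362,394.
Result $362,394 exceeds the maximum of $100,000; bail is capped at $100,000.
$100,000 is at or above the $2,000 minimum.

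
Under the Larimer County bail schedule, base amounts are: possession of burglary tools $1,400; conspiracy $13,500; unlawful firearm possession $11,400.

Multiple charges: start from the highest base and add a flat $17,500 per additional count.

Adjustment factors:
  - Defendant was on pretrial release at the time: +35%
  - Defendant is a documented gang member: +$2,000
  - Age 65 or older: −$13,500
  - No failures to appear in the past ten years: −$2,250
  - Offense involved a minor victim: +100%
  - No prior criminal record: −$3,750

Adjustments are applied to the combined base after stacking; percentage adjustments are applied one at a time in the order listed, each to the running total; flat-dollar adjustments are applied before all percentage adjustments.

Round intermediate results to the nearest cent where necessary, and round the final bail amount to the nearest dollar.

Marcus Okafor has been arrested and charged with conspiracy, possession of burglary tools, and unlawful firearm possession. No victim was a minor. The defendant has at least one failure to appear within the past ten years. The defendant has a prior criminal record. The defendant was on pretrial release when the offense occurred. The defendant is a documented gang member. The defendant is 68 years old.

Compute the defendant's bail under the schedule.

Base amounts from the schedule: conspiracy $13,500; possession of burglary tools $1,400; unlawful firearm possession $11,400.
Stacking rule: highest base plus $17,500 per additional charge. Highest is conspiracy at $13,500; 2 additional charges → +$35,000. Combined base = $48,500.
Defendant is a documented gang member (+$2,000 flat): $48,500 + $2,000 = $50,500.
Age 65 or older (−$13,500 flat): $50,500 − $13,500 = $37,000.
Defendant was on pretrial release at the time (+35%): $37,000 × 1.35 = $49,950.

$49,950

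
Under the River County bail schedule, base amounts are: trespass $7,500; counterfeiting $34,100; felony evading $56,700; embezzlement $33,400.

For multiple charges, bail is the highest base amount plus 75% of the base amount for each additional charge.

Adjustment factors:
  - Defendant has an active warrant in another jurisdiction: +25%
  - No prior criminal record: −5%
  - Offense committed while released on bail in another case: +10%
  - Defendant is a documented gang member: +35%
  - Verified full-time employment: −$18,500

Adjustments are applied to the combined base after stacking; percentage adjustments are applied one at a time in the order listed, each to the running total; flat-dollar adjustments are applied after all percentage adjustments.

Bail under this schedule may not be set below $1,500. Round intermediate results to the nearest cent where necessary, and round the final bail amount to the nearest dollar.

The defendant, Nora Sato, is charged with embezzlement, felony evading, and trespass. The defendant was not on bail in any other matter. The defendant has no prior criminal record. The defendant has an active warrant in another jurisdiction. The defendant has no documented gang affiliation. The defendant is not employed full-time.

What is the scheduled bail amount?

Base amounts from the schedule: embezzlement $33,400; felony evading $56,700; trespass $7,500.
Stacking rule: highest base plus 75% of each additional charge. Highest is felony evading at $56,700. Additional: $33,400 × 75% = $25,050; $7,500 × 75% = $5,625. Combined base = $56,700 + $30,675 = $87,375.
Defendant has an active warrant in another jurisdiction (+25%): $87,375 × 1.25 = $109,218.75.
No prior criminal record (−5%): $109,218.75 × 0.95 = $103,757.81.
$103,757.81 is at or above the $1,500 minimum.
Rounded to the nearest dollar: $103,758.

$103,758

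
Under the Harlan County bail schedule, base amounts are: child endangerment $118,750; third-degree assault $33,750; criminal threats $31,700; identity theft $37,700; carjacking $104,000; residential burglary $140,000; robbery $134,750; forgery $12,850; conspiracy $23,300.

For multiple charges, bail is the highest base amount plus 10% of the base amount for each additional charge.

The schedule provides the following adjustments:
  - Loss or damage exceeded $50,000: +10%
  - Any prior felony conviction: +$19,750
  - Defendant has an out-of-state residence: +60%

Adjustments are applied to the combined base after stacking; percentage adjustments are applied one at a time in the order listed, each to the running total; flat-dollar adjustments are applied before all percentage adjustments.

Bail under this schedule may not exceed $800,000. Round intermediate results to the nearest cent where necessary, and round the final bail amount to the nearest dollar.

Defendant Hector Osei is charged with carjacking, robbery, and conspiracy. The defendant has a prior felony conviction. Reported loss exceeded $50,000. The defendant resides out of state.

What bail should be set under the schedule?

$294,325

Base amounts from the schedule: carjacking $104,000; robbery $134,750; conspiracy $23,300.
Stacking rule: highest base plus 10% of each additional charge. Highest is robbery at $134,750. Additional: $104,000 × 10% = $10,400; $23,300 × 10% = $2,330. Combined base = $134,750 + $12,730 = $147,480.
Any prior felony conviction (+$19,750 flat): $147,480 + $19,750 = $167,230.
Loss or damage exceeded $50,000 (+10%): $167,230 × 1.1 = $183,953.
Defendant has an out-of-state residence (+60%): $183,953 × 1.6 = $294,324.80.
$294,324.80 is within the $800,000 maximum.
Rounded to the nearest dollar: $294,325.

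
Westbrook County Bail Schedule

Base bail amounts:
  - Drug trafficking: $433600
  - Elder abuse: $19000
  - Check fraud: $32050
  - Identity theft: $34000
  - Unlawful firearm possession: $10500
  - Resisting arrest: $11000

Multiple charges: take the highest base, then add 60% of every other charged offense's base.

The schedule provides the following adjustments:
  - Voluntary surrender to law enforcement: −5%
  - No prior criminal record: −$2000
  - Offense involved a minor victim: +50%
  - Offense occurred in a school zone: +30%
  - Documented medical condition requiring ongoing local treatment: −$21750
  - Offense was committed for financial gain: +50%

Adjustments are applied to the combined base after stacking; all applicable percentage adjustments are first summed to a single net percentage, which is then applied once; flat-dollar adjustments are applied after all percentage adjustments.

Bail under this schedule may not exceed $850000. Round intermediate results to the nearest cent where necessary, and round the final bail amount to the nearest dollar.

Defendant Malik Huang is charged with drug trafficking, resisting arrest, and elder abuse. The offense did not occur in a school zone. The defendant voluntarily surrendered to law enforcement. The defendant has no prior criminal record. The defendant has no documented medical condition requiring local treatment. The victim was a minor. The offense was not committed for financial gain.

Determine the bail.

Base amounts from the schedule: drug trafficking $433600; resisting arrest $11000; elder abuse $19000.
Stacking rule: highest base plus 60% of each additional charge. Highest is drug trafficking at $433600. Additional: $11000 × 60% = $6600; $19000 × 60% = $11400. Combined base = $433600 + $18000 = $451600.
Net percentage adjustment: −5% +50% = +45%. $451600 × 1.45 = $654820.
No prior criminal record (−$2000 flat): $654820 − $2000 = $652820.
$652820 is within the $850000 maximum.

$652820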